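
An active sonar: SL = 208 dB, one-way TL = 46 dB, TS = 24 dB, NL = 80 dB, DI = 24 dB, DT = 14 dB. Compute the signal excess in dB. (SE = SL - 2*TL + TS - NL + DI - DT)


70 dB


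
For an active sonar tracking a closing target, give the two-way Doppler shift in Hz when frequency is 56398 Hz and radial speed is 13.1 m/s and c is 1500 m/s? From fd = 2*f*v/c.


fd = 2*f*v/c = 2 * 56398 * 13.1 / 1500 = 985.09

985.09 Hz


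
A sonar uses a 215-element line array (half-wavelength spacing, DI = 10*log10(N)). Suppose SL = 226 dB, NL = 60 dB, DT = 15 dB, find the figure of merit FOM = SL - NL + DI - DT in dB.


Step 1: DI = 10*log10(215) = 23.32 dB
Step 2: FOM = SL - NL + DI - DT = 226 - 60 + 23.32 - 15 = 174.32

174.32 dB


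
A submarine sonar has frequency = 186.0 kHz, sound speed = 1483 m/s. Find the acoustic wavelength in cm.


lambda = c/f = 1483 / 186000 = 0.008 m = 0.8 cm

0.8 cm


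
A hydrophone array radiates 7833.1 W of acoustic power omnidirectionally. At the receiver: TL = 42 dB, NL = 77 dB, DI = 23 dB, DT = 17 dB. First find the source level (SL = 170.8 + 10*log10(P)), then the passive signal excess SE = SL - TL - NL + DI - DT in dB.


Step 1: SL = 170.8 + 10*log10(7833.1) = 209.74 dB
Step 2: SE = SL - TL - NL + DI - DT = 209.74 - 42 - 77 + 23 - 17 = 96.74

96.74 dB


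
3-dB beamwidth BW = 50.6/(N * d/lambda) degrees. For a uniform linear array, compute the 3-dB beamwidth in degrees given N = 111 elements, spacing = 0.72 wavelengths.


BW = 50.6 / (111 * 0.72) = 50.6 / 79.92 = 0.63

0.63 deg


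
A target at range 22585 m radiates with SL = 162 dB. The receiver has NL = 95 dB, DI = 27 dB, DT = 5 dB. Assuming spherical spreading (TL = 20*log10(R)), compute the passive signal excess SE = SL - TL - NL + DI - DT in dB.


1.92 dB


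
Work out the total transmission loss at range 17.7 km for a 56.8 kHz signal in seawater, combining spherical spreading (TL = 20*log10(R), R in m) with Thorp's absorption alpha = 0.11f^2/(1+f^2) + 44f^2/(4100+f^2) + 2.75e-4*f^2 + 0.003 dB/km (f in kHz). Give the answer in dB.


Step 1 (Thorp): alpha = 0.11*3226.24/(1+3226.24) + 44*3226.24/(4100+3226.24) + 2.75e-4*3226.24 + 0.003 = 20.3764 dB/km
Step 2: TL_spread = 20*log10(17700) = 84.96 dB
Step 3: TL_abs = alpha*R = 20.3764 * 17.7 = 360.66 dB
Step 4: TL_total = 84.96 + 360.66 = 445.62

445.62 dB


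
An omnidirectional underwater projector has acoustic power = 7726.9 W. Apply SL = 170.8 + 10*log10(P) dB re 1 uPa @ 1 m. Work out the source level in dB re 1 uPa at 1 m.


SL = 170.8 + 10*log10(7726.9) = 170.8 + 38.88 = 209.68

209.68 dB


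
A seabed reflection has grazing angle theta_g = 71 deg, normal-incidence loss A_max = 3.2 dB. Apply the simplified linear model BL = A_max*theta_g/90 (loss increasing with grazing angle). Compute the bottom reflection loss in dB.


BL = A_max * theta_g / 90 = 3.2 * 71 / 90 = 2.52

2.52 dB


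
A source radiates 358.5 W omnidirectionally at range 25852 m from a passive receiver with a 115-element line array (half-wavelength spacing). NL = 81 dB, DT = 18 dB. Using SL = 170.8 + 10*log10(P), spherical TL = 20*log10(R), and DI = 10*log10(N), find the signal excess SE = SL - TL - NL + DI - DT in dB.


Step 1: SL = 170.8 + 10*log10(358.5) = 196.34 dB
Step 2: TL = 20*log10(25852) = 88.25 dB
Step 3: DI = 10*log10(115) = 20.61 dB
Step 4: SE = SL - TL - NL + DI - DT = 196.34 - 88.25 - 81 + 20.61 - 18 = 29.7

29.7 dB


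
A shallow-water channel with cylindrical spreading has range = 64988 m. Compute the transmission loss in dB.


TL = 10*log10(64988) = 48.13

48.13 dB


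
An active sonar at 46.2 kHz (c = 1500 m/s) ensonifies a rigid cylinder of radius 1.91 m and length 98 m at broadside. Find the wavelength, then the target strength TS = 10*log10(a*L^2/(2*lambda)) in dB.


Step 1: lambda = c/f = 1500/46200 = 0.03247 m
Step 2: TS = 10*log10(a*L^2/(2*lambda)) = 10*log10(1.91*98^2/(2*0.03247)) = 54.51

54.51 dB


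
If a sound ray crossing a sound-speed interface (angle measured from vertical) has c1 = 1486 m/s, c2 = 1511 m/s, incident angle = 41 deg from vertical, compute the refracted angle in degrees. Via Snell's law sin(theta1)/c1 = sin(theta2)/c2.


sin(theta2) = (c2/c1)*sin(theta1) = (1511/1486)*sin(41 deg) = 0.6671
theta2 = arcsin(0.6671) = 41.84

41.84 deg


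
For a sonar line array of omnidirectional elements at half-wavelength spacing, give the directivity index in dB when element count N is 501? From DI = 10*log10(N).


DI = 10*log10(501) = 27.0

27.0 dB


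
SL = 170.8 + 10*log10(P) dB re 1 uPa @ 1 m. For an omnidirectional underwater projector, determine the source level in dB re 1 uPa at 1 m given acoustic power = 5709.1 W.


SL = 170.8 + 10*log10(5709.1) = 170.8 + 37.57 = 208.37

208.37 dB


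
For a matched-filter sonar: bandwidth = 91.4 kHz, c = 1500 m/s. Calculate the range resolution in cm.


dR = c/(2*BW) = 1500 / (2 * 91.4e3) = 0.0082 m = 0.82 cm

0.82 cm


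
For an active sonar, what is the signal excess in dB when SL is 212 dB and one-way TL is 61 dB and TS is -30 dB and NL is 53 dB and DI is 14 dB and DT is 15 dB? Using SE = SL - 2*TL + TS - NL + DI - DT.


SE = SL - 2*TL + TS - NL + DI - DT = 212 - 2*61 + (-30) - 53 + 14 - 15 = 6

6 dB


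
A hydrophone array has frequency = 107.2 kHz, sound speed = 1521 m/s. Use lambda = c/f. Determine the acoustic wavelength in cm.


lambda = c/f = 1521 / 107200 = 0.0142 m = 1.42 cm

1.42 cm


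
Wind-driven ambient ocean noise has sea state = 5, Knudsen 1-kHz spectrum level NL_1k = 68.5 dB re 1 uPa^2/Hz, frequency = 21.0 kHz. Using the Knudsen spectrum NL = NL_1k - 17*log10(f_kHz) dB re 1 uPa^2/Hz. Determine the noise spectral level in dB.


46.02 dB


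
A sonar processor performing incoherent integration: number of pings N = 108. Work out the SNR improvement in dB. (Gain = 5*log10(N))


10.17 dB


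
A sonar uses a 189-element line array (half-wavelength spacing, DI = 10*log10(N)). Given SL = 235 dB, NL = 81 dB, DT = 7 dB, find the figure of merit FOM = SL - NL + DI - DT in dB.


Step 1: DI = 10*log10(189) = 22.76 dB
Step 2: FOM = SL - NL + DI - DT = 235 - 81 + 22.76 - 7 = 169.76

169.76 dB


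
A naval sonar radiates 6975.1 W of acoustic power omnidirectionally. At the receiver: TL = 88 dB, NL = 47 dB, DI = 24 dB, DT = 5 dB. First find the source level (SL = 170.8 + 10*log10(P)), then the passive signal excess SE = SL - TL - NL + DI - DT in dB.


Step 1: SL = 170.8 + 10*log10(6975.1) = 209.24 dB
Step 2: SE = SL - TL - NL + DI - DT = 209.24 - 88 - 47 + 24 - 5 = 93.24

93.24 dB


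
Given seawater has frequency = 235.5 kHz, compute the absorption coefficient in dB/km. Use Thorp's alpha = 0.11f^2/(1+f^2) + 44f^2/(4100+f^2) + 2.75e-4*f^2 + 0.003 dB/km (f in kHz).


f^2 = 55460.25
alpha = 0.11*55460.25/(1+55460.25) + 44*55460.25/(4100+55460.25) + 2.75e-4*55460.25 + 0.003 = 56.336

56.336 dB/km


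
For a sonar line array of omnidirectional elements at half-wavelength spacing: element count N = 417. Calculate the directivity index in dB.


DI = 10*log10(417) = 26.2

26.2 dB


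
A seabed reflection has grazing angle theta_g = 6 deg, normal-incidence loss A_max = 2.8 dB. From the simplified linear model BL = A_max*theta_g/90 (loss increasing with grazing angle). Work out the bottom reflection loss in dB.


BL = A_max * theta_g / 90 = 2.8 * 6 / 90 = 0.19

0.19 dB


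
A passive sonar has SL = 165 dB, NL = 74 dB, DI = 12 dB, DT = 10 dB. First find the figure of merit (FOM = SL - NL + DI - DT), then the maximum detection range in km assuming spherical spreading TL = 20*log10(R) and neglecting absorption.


Step 1: FOM = SL - NL + DI - DT = 165 - 74 + 12 - 10 = 93 dB
Step 2: at max range FOM = TL = 20*log10(R), so R = 10^(93/20) = 44668.36 m = 44.67 km

44.67 km


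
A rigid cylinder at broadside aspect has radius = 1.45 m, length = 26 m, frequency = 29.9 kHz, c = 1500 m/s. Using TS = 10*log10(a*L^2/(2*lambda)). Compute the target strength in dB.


lambda = 1500/29900 = 0.05017 m
TS = 10*log10(1.45*26^2/(2*0.05017)) = 39.9

39.9 dB


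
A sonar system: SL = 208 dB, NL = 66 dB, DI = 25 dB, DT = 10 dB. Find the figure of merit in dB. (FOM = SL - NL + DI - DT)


FOM = SL - NL + DI - DT = 208 - 66 + 25 - 10 = 157

157 dB


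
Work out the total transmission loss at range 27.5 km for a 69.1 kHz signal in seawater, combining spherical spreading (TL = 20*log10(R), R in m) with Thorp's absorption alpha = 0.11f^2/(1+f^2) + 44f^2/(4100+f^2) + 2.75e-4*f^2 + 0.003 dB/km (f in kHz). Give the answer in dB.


779.01 dB


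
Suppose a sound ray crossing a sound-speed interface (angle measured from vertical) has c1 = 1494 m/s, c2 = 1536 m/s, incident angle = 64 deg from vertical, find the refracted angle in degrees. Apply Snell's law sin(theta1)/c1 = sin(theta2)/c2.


sin(theta2) = (c2/c1)*sin(theta1) = (1536/1494)*sin(64 deg) = 0.92406
theta2 = arcsin(0.92406) = 67.53

67.53 deg


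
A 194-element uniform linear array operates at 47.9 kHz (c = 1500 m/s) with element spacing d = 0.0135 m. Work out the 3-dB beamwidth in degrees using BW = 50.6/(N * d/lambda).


Step 1: lambda = 1500/47900 = 0.03132 m
Step 2: d/lambda = 0.0135/0.03132 = 0.431
Step 3: BW = 50.6/(N * d/lambda) = 50.6/(194 * 0.431) = 0.61

0.61 deg


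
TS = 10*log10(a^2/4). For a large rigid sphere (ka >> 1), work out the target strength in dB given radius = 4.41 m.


TS = 10*log10(4.41^2 / 4) = 10*log10(4.862025) = 6.87

6.87 dB


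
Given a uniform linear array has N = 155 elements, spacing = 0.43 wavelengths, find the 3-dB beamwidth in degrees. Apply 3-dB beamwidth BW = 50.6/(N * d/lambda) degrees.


BW = 50.6 / (155 * 0.43) = 50.6 / 66.65 = 0.76

0.76 deg


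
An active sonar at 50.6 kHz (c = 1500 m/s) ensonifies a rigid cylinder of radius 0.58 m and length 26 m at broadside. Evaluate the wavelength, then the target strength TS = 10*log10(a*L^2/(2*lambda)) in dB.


Step 1: lambda = c/f = 1500/50600 = 0.02964 m
Step 2: TS = 10*log10(a*L^2/(2*lambda)) = 10*log10(0.58*26^2/(2*0.02964)) = 38.2

38.2 dB


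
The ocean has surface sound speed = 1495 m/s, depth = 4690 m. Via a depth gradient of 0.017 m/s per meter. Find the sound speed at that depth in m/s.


c = 1495 + 0.017 * 4690 = 1574.73

1574.73 m/s


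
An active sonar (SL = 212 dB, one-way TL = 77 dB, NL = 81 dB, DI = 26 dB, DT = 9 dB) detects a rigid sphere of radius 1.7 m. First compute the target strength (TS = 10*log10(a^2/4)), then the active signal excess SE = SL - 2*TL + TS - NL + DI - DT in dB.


Step 1: TS = 10*log10(1.7^2/4) = -1.41 dB
Step 2: SE = SL - 2*TL + TS - NL + DI - DT = 212 - 2*77 + (-1.41) - 81 + 26 - 9 = -7.41

-7.41 dB


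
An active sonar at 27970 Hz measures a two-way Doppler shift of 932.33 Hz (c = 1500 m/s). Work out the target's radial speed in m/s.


From fd = 2*f*v/c, v = c*fd/(2*f) = 1500 * 932.33 / (2*27970) = 25.0

25.0 m/s


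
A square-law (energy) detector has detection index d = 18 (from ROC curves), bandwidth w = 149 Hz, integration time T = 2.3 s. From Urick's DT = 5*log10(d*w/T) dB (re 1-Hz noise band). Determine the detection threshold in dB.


DT = 5*log10(d*w/T) = 5*log10(18 * 149 / 2.3) = 5*log10(1166.09) = 15.33

15.33 dB


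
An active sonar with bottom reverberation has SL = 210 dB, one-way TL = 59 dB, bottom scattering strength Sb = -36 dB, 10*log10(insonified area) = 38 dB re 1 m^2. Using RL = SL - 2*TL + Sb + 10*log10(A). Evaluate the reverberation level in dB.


94 dB


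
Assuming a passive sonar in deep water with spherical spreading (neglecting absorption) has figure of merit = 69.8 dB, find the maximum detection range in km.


At max range FOM = TL, so 20*log10(R) = 69.8
R = 10^(69.8/20) = 3090.3 m = 3.09 km

3.09 km


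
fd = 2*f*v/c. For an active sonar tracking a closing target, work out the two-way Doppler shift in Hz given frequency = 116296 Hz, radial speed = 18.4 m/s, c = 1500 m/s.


fd = 2*f*v/c = 2 * 116296 * 18.4 / 1500 = 2853.13

2853.13 Hz


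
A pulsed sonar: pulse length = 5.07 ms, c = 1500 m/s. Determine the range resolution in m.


3.8025 m


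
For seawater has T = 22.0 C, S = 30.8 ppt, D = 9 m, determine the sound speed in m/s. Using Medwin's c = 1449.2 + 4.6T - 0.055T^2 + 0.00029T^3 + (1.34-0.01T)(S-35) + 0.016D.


c = 1449.2 + 4.6*22.0 - 0.055*22.0^2 + 0.00029*22.0^3 + (1.34 - 0.01*22.0)*(30.8 - 35) + 0.016*9 = 1522.31

1522.31 m/s


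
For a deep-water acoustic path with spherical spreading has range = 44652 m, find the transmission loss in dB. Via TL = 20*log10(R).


TL = 20*log10(44652) = 93.0

93.0 dB


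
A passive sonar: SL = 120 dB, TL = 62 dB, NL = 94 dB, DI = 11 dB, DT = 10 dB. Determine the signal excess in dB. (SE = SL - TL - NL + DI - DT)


-35 dB


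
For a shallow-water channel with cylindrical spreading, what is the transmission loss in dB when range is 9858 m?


TL = 10*log10(9858) = 39.94

39.94 dB


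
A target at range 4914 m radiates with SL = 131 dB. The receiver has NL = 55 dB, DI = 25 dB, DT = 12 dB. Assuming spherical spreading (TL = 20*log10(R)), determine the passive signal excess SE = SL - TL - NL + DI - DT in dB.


Step 1: TL = 20*log10(4914) = 73.83 dB
Step 2: SE = 131 - 73.83 - 55 + 25 - 12 = 15.17

15.17 dB


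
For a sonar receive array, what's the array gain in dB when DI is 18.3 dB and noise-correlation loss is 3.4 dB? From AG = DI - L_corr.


AG = DI - L_corr = 18.3 - 3.4 = 14.9

14.9 dB


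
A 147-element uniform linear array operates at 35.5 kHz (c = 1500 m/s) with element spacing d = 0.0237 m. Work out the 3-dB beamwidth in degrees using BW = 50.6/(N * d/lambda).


Step 1: lambda = 1500/35500 = 0.04225 m
Step 2: d/lambda = 0.0237/0.04225 = 0.5609
Step 3: BW = 50.6/(N * d/lambda) = 50.6/(147 * 0.5609) = 0.61

0.61 deg


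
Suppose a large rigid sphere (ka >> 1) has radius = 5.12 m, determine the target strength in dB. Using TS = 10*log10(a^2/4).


TS = 10*log10(5.12^2 / 4) = 10*log10(6.5536) = 8.16

8.16 dB


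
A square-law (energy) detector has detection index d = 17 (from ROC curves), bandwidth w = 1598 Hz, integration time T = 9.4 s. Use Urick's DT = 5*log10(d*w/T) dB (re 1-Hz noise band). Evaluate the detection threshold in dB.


17.3 dB


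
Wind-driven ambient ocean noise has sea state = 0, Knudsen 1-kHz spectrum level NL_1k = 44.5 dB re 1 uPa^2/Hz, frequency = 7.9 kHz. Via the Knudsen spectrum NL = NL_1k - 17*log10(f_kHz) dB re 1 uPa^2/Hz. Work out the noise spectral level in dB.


NL = NL_1k - 17*log10(f_kHz) = 44.5 - 17*log10(7.9) = 44.5 - (15.26) = 29.24

29.24 dB


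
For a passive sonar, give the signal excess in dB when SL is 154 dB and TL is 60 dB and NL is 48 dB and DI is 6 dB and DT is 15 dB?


SE = SL - TL - NL + DI - DT = 154 - 60 - 48 + 6 - 15 = 37

37 dB


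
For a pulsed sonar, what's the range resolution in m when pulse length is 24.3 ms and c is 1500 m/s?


dR = c*tau/2 = 1500 * 24.3e-3 / 2 = 18.225

18.225 m


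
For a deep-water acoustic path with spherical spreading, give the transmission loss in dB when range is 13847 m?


TL = 20*log10(13847) = 82.83

82.83 dB


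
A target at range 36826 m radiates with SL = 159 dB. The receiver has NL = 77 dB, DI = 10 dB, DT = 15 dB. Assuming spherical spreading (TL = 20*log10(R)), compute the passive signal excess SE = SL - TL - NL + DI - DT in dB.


Step 1: TL = 20*log10(36826) = 91.32 dB
Step 2: SE = 159 - 91.32 - 77 + 10 - 15 = -14.32

-14.32 dB


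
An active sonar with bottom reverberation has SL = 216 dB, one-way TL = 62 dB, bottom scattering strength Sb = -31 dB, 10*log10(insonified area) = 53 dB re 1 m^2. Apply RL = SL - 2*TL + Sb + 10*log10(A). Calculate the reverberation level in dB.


RL = SL - 2*TL + Sb + 10*log10(A) = 216 - 2*62 + (-31) + 53 = 114

114 dB


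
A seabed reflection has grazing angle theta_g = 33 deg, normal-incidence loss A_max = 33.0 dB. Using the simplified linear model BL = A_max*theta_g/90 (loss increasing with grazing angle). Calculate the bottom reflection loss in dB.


BL = A_max * theta_g / 90 = 33.0 * 33 / 90 = 12.1

12.1 dB


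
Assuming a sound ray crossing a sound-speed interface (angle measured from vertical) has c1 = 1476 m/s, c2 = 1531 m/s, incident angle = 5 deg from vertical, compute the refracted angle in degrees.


5.19 deg


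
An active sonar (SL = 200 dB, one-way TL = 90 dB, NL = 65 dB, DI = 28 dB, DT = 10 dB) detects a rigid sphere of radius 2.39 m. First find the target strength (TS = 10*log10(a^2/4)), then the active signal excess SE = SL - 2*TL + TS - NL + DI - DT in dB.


Step 1: TS = 10*log10(2.39^2/4) = 1.55 dB
Step 2: SE = SL - 2*TL + TS - NL + DI - DT = 200 - 2*90 + (1.55) - 65 + 28 - 10 = -25.45

-25.45 dB


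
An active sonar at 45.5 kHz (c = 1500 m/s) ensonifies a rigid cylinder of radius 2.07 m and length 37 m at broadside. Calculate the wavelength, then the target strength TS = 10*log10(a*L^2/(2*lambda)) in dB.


Step 1: lambda = c/f = 1500/45500 = 0.03297 m
Step 2: TS = 10*log10(a*L^2/(2*lambda)) = 10*log10(2.07*37^2/(2*0.03297)) = 46.33

46.33 dB


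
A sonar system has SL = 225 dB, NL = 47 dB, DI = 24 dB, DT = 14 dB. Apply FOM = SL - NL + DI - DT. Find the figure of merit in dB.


188 dB


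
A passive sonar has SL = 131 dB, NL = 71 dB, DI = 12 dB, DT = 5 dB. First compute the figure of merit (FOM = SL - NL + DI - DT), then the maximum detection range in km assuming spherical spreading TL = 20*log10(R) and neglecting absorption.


Step 1: FOM = SL - NL + DI - DT = 131 - 71 + 12 - 5 = 67 dB
Step 2: at max range FOM = TL = 20*log10(R), so R = 10^(67/20) = 2238.72 m = 2.24 km

2.24 km


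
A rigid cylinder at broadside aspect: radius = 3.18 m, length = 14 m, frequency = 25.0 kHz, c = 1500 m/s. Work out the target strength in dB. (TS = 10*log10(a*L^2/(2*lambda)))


37.16 dB


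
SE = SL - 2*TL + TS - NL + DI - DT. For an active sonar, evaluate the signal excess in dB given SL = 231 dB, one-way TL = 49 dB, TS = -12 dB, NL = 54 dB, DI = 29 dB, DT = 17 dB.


SE = SL - 2*TL + TS - NL + DI - DT = 231 - 2*49 + (-12) - 54 + 29 - 17 = 79

79 dB


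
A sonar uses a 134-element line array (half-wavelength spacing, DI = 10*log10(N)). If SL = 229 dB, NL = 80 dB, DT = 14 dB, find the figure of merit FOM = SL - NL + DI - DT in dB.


Step 1: DI = 10*log10(134) = 21.27 dB
Step 2: FOM = SL - NL + DI - DT = 229 - 80 + 21.27 - 14 = 156.27

156.27 dB


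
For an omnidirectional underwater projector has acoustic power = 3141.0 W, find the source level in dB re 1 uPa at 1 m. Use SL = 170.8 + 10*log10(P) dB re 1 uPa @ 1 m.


SL = 170.8 + 10*log10(3141.0) = 170.8 + 34.97 = 205.77

205.77 dB


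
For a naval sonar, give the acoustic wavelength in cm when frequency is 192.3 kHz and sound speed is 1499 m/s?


lambda = c/f = 1499 / 192300 = 0.0078 m = 0.78 cm

0.78 cm


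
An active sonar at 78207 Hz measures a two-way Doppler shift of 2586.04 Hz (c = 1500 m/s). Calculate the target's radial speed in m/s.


24.8 m/s


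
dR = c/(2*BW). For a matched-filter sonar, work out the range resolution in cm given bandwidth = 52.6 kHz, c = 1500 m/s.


dR = c/(2*BW) = 1500 / (2 * 52.6e3) = 0.0143 m = 1.43 cm

1.43 cm


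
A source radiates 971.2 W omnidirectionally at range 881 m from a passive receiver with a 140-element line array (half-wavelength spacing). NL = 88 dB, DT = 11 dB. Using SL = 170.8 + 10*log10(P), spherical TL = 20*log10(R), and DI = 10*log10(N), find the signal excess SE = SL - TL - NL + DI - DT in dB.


64.23 dB


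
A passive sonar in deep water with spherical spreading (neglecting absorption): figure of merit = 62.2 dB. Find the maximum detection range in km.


1.29 km


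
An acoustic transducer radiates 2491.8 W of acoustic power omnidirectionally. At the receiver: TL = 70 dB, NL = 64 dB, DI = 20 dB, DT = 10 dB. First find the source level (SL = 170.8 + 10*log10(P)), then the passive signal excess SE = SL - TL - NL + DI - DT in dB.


Step 1: SL = 170.8 + 10*log10(2491.8) = 204.77 dB
Step 2: SE = SL - TL - NL + DI - DT = 204.77 - 70 - 64 + 20 - 10 = 80.77

80.77 dB


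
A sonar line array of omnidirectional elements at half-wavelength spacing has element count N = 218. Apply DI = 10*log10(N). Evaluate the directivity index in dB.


DI = 10*log10(218) = 23.38

23.38 dB


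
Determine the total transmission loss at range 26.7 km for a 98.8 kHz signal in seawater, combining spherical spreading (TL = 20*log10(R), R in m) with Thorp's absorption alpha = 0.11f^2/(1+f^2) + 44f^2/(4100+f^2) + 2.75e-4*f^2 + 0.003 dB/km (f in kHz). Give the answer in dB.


Step 1 (Thorp): alpha = 0.11*9761.44/(1+9761.44) + 44*9761.44/(4100+9761.44) + 2.75e-4*9761.44 + 0.003 = 33.7829 dB/km
Step 2: TL_spread = 20*log10(26700) = 88.53 dB
Step 3: TL_abs = alpha*R = 33.7829 * 26.7 = 902.0 dB
Step 4: TL_total = 88.53 + 902.0 = 990.53

990.53 dB


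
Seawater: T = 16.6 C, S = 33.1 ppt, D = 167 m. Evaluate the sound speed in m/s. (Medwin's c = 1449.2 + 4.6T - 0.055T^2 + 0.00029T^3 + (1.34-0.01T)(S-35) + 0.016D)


c = 1449.2 + 4.6*16.6 - 0.055*16.6^2 + 0.00029*16.6^3 + (1.34 - 0.01*16.6)*(33.1 - 35) + 0.016*167 = 1512.17

1512.17 m/s


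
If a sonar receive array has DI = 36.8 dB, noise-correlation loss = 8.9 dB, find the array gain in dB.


AG = DI - L_corr = 36.8 - 8.9 = 27.9

27.9 dB


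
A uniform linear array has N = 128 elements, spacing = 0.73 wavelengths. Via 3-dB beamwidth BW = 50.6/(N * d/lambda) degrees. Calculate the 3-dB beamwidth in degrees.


0.54 deg


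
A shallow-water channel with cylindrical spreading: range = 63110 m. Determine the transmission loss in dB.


TL = 10*log10(63110) = 48.0

48.0 dB


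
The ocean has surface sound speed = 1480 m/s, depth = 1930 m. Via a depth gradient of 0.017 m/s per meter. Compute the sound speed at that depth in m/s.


c = 1480 + 0.017 * 1930 = 1512.81

1512.81 m/s


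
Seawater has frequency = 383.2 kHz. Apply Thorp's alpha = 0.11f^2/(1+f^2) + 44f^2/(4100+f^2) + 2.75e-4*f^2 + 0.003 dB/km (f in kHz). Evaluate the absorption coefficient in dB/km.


f^2 = 146842.24
alpha = 0.11*146842.24/(1+146842.24) + 44*146842.24/(4100+146842.24) + 2.75e-4*146842.24 + 0.003 = 83.299

83.299 dB/km


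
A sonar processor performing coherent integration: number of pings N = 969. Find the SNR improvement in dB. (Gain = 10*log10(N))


29.86 dB


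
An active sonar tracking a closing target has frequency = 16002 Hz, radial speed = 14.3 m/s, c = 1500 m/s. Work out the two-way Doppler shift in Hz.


fd = 2*f*v/c = 2 * 16002 * 14.3 / 1500 = 305.1

305.1 Hz


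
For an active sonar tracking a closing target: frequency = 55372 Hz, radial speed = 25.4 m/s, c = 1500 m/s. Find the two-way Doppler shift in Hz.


fd = 2*f*v/c = 2 * 55372 * 25.4 / 1500 = 1875.27

1875.27 Hz


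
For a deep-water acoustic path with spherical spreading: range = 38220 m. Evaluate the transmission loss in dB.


TL = 20*log10(38220) = 91.65

91.65 dB


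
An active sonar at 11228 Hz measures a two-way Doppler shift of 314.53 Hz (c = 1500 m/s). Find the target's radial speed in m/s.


21.01 m/s


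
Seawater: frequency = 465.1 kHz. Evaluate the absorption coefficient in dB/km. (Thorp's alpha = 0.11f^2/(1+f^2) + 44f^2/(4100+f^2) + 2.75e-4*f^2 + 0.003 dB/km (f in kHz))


f^2 = 216318.01
alpha = 0.11*216318.01/(1+216318.01) + 44*216318.01/(4100+216318.01) + 2.75e-4*216318.01 + 0.003 = 102.782

102.782 dB/km


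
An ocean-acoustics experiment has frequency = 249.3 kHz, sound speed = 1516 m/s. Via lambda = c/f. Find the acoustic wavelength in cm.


0.61 cm


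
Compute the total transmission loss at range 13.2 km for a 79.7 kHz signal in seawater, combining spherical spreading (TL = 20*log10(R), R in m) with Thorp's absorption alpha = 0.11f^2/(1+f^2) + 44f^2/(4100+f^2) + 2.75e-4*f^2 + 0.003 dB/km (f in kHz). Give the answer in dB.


Step 1 (Thorp): alpha = 0.11*6352.09/(1+6352.09) + 44*6352.09/(4100+6352.09) + 2.75e-4*6352.09 + 0.003 = 28.6001 dB/km
Step 2: TL_spread = 20*log10(13200) = 82.41 dB
Step 3: TL_abs = alpha*R = 28.6001 * 13.2 = 377.52 dB
Step 4: TL_total = 82.41 + 377.52 = 459.93

459.93 dB


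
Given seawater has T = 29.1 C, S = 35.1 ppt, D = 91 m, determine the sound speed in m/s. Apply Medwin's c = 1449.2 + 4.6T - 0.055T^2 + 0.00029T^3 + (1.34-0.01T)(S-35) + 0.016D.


1545.19 m/s


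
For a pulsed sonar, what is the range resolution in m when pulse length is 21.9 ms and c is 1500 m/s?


dR = c*tau/2 = 1500 * 21.9e-3 / 2 = 16.425

16.425 m


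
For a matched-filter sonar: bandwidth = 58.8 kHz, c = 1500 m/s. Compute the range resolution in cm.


dR = c/(2*BW) = 1500 / (2 * 58.8e3) = 0.0128 m = 1.28 cm

1.28 cm


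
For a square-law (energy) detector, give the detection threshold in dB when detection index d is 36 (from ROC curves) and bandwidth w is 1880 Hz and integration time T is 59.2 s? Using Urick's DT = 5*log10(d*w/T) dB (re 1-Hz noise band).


DT = 5*log10(d*w/T) = 5*log10(36 * 1880 / 59.2) = 5*log10(1143.24) = 15.29

15.29 dB


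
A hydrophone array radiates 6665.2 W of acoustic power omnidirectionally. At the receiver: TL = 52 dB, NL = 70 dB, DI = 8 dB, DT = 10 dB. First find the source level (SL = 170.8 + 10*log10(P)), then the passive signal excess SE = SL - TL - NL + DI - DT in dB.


Step 1: SL = 170.8 + 10*log10(6665.2) = 209.04 dB
Step 2: SE = SL - TL - NL + DI - DT = 209.04 - 52 - 70 + 8 - 10 = 85.04

85.04 dB


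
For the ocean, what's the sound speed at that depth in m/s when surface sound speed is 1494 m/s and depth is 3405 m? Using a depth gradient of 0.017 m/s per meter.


c = 1494 + 0.017 * 3405 = 1551.885

1551.885 m/s


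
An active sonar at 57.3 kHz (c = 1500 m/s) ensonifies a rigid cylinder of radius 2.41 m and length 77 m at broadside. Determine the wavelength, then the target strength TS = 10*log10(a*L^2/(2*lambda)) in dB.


Step 1: lambda = c/f = 1500/57300 = 0.02618 m
Step 2: TS = 10*log10(a*L^2/(2*lambda)) = 10*log10(2.41*77^2/(2*0.02618)) = 54.36

54.36 dB


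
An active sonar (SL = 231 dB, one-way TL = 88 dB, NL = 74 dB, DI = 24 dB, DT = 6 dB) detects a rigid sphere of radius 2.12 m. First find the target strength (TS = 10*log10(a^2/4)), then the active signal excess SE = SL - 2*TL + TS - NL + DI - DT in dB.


Step 1: TS = 10*log10(2.12^2/4) = 0.51 dB
Step 2: SE = SL - 2*TL + TS - NL + DI - DT = 231 - 2*88 + (0.51) - 74 + 24 - 6 = -0.49

-0.49 dB


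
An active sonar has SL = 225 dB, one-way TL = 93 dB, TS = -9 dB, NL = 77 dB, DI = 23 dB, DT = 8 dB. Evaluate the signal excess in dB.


SE = SL - 2*TL + TS - NL + DI - DT = 225 - 2*93 + (-9) - 77 + 23 - 8 = -32

-32 dB


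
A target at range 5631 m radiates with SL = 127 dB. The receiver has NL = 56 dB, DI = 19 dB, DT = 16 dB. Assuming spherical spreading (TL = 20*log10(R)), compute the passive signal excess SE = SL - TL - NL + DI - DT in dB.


Step 1: TL = 20*log10(5631) = 75.01 dB
Step 2: SE = 127 - 75.01 - 56 + 19 - 16 = -1.01

-1.01 dB


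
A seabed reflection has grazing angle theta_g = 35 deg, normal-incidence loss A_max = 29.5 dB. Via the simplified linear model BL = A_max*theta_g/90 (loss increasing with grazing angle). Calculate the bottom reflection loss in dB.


BL = A_max * theta_g / 90 = 29.5 * 35 / 90 = 11.47

11.47 dB


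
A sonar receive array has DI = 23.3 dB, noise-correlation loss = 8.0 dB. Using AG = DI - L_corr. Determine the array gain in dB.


15.3 dB


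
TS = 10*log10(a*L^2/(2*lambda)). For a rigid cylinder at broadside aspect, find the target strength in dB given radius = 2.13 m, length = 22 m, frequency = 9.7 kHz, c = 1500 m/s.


lambda = 1500/9700 = 0.15464 m
TS = 10*log10(2.13*22^2/(2*0.15464)) = 35.23

35.23 dB


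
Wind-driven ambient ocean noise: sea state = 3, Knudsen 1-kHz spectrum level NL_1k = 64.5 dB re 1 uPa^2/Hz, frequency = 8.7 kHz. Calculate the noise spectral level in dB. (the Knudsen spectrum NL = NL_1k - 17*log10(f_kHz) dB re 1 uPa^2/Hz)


NL = NL_1k - 17*log10(f_kHz) = 64.5 - 17*log10(8.7) = 64.5 - (15.97) = 48.53

48.53 dB


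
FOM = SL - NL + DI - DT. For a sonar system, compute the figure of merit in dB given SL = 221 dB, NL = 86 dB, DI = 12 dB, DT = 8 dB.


139 dB


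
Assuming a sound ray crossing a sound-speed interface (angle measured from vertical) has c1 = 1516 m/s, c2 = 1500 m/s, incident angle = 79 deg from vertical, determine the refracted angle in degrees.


sin(theta2) = (c2/c1)*sin(theta1) = (1500/1516)*sin(79 deg) = 0.97127
theta2 = arcsin(0.97127) = 76.23

76.23 deg


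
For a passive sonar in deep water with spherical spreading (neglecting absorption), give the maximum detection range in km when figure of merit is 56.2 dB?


0.65 km


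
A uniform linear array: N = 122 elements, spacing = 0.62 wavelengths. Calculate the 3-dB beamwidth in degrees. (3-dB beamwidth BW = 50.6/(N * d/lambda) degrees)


BW = 50.6 / (122 * 0.62) = 50.6 / 75.64 = 0.67

0.67 deg


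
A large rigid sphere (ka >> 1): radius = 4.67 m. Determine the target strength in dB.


7.37 dB


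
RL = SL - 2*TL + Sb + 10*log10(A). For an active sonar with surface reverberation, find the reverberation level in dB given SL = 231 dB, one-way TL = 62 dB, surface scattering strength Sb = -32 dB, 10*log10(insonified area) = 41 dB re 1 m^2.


RL = SL - 2*TL + Sb + 10*log10(A) = 231 - 2*62 + (-32) + 41 = 116

116 dB


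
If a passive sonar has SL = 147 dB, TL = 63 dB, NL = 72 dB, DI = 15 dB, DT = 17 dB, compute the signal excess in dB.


SE = SL - TL - NL + DI - DT = 147 - 63 - 72 + 15 - 17 = 10

10 dB


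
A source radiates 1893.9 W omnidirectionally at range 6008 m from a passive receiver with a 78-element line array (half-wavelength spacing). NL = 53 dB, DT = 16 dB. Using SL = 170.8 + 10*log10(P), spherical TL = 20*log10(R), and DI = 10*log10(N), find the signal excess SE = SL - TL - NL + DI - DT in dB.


Step 1: SL = 170.8 + 10*log10(1893.9) = 203.57 dB
Step 2: TL = 20*log10(6008) = 75.57 dB
Step 3: DI = 10*log10(78) = 18.92 dB
Step 4: SE = SL - TL - NL + DI - DT = 203.57 - 75.57 - 53 + 18.92 - 16 = 77.92

77.92 dB


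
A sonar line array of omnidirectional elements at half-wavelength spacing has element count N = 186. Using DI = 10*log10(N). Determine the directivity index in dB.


DI = 10*log10(186) = 22.7

22.7 dB


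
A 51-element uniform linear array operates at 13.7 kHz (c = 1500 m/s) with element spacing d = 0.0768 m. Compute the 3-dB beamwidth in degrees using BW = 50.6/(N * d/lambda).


Step 1: lambda = 1500/13700 = 0.10949 m
Step 2: d/lambda = 0.0768/0.10949 = 0.7014
Step 3: BW = 50.6/(N * d/lambda) = 50.6/(51 * 0.7014) = 1.41

1.41 deg


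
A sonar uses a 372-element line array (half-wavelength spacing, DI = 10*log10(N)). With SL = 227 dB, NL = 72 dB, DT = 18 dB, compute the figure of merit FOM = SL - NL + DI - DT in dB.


Step 1: DI = 10*log10(372) = 25.71 dB
Step 2: FOM = SL - NL + DI - DT = 227 - 72 + 25.71 - 18 = 162.71

162.71 dB


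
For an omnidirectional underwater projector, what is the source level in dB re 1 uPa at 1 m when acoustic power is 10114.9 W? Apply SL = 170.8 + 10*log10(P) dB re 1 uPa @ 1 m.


SL = 170.8 + 10*log10(10114.9) = 170.8 + 40.05 = 210.85

210.85 dB


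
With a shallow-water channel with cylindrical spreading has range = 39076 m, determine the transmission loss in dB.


TL = 10*log10(39076) = 45.92

45.92 dB


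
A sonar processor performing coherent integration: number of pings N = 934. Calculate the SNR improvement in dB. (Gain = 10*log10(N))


29.7 dB


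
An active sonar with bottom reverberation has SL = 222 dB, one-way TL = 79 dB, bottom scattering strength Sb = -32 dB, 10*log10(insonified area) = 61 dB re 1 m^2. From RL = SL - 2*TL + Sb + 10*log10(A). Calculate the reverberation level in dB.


RL = SL - 2*TL + Sb + 10*log10(A) = 222 - 2*79 + (-32) + 61 = 93

93 dB


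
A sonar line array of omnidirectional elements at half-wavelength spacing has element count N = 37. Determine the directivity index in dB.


DI = 10*log10(37) = 15.68

15.68 dB


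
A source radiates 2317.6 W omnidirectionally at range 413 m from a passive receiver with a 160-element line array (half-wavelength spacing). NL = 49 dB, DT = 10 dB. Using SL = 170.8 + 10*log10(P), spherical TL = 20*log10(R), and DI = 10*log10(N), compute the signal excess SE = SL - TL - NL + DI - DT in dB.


115.17 dB


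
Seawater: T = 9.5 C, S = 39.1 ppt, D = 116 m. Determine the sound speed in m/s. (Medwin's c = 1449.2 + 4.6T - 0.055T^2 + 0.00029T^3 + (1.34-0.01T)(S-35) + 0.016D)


1495.15 m/s


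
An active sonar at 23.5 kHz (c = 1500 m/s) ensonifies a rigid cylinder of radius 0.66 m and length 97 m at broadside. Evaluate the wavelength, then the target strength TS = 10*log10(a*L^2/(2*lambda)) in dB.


Step 1: lambda = c/f = 1500/23500 = 0.06383 m
Step 2: TS = 10*log10(a*L^2/(2*lambda)) = 10*log10(0.66*97^2/(2*0.06383)) = 46.87

46.87 dB


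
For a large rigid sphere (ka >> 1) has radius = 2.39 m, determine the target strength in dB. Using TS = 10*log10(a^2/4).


TS = 10*log10(2.39^2 / 4) = 10*log10(1.428025) = 1.55

1.55 dB


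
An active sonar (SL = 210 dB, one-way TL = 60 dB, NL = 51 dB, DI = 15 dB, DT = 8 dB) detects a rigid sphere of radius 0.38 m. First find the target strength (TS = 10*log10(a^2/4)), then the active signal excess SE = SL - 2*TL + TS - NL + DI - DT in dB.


Step 1: TS = 10*log10(0.38^2/4) = -14.42 dB
Step 2: SE = SL - 2*TL + TS - NL + DI - DT = 210 - 2*60 + (-14.42) - 51 + 15 - 8 = 31.58

31.58 dB


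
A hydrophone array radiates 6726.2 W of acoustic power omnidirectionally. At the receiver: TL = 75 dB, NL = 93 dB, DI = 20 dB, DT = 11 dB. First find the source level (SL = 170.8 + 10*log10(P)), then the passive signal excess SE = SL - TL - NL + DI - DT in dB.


Step 1: SL = 170.8 + 10*log10(6726.2) = 209.08 dB
Step 2: SE = SL - TL - NL + DI - DT = 209.08 - 75 - 93 + 20 - 11 = 50.08

50.08 dB


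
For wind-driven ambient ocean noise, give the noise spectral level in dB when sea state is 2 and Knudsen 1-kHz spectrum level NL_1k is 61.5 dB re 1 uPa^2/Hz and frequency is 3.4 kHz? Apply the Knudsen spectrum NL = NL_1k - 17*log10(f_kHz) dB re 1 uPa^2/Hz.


52.46 dB


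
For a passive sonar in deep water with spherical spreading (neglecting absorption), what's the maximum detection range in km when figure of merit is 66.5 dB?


At max range FOM = TL, so 20*log10(R) = 66.5
R = 10^(66.5/20) = 2113.49 m = 2.11 km

2.11 km


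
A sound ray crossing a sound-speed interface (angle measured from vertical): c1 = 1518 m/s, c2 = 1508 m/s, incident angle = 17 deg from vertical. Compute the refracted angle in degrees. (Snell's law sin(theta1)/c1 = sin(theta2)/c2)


sin(theta2) = (c2/c1)*sin(theta1) = (1508/1518)*sin(17 deg) = 0.29045
theta2 = arcsin(0.29045) = 16.88

16.88 deg


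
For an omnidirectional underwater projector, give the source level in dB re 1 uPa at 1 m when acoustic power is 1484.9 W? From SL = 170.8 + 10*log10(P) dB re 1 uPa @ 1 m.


SL = 170.8 + 10*log10(1484.9) = 170.8 + 31.72 = 202.52

202.52 dB


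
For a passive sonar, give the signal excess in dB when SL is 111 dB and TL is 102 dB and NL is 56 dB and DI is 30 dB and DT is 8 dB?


-25 dB


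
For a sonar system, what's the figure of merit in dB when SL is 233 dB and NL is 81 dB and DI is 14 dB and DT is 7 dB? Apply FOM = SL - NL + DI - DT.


FOM = SL - NL + DI - DT = 233 - 81 + 14 - 7 = 159

159 dB


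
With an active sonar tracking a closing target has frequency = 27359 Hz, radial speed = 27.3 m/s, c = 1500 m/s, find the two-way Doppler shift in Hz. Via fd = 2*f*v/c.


fd = 2*f*v/c = 2 * 27359 * 27.3 / 1500 = 995.87

995.87 Hz


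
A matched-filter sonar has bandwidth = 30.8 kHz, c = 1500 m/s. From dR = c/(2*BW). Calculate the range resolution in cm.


dR = c/(2*BW) = 1500 / (2 * 30.8e3) = 0.0244 m = 2.44 cm

2.44 cm


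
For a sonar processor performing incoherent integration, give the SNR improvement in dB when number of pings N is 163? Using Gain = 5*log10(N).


11.06 dB


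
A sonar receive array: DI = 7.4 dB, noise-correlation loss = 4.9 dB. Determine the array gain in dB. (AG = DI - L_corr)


AG = DI - L_corr = 7.4 - 4.9 = 2.5

2.5 dB


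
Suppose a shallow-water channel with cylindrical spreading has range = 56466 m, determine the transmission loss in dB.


47.52 dB


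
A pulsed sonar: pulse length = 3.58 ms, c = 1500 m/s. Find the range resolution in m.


dR = c*tau/2 = 1500 * 3.58e-3 / 2 = 2.685

2.685 m


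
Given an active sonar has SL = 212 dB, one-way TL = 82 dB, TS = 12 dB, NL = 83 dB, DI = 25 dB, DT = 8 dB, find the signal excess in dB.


SE = SL - 2*TL + TS - NL + DI - DT = 212 - 2*82 + (12) - 83 + 25 - 8 = -6

-6 dB


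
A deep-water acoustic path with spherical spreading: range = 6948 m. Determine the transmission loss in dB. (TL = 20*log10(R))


76.84 dB


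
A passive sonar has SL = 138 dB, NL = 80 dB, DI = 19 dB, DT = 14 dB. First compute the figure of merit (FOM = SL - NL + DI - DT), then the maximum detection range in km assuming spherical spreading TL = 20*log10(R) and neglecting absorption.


Step 1: FOM = SL - NL + DI - DT = 138 - 80 + 19 - 14 = 63 dB
Step 2: at max range FOM = TL = 20*log10(R), so R = 10^(63/20) = 1412.54 m = 1.41 km

1.41 km


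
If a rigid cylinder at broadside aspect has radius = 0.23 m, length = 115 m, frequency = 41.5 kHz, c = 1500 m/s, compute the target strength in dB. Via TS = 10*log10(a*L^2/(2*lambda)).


46.24 dB


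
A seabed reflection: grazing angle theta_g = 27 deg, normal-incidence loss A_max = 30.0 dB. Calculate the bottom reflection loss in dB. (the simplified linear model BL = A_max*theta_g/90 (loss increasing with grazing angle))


BL = A_max * theta_g / 90 = 30.0 * 27 / 90 = 9.0

9.0 dB


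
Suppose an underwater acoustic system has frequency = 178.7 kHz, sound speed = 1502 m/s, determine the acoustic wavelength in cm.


lambda = c/f = 1502 / 178700 = 0.0084 m = 0.84 cm

0.84 cm


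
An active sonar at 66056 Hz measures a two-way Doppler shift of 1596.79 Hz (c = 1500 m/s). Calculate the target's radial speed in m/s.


From fd = 2*f*v/c, v = c*fd/(2*f) = 1500 * 1596.79 / (2*66056) = 18.13

18.13 m/s


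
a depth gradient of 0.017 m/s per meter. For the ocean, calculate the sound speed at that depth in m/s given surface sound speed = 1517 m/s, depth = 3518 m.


c = 1517 + 0.017 * 3518 = 1576.806

1576.806 m/s


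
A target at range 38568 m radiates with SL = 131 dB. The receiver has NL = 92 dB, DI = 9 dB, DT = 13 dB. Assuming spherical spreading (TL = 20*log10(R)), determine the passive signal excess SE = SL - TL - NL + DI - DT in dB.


Step 1: TL = 20*log10(38568) = 91.72 dB
Step 2: SE = 131 - 91.72 - 92 + 9 - 13 = -56.72

-56.72 dB


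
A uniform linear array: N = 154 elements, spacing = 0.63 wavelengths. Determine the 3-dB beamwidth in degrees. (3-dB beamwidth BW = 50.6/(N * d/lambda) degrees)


BW = 50.6 / (154 * 0.63) = 50.6 / 97.02 = 0.52

0.52 deg


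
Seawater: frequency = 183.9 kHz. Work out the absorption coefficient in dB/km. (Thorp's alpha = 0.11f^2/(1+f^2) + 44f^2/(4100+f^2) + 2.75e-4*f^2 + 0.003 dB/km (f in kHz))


f^2 = 33819.21
alpha = 0.11*33819.21/(1+33819.21) + 44*33819.21/(4100+33819.21) + 2.75e-4*33819.21 + 0.003 = 48.656

48.656 dB/km


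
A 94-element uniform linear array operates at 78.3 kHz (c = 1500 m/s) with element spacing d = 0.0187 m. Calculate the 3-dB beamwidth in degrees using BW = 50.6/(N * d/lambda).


0.55 deg


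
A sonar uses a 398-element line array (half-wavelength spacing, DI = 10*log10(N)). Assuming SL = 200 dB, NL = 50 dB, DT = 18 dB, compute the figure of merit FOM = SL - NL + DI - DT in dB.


Step 1: DI = 10*log10(398) = 26.0 dB
Step 2: FOM = SL - NL + DI - DT = 200 - 50 + 26.0 - 18 = 158.0

158.0 dB
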